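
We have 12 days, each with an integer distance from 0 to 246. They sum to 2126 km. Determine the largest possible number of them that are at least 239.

With k values at 239 or above and the rest at least 0, the sum is at least 0 + 239k.
Since the sum is 2126, we need 239k ≤ 2126, i.e. k ≤ 8.
k = 8 is achieved by 8 values at 239 and 4 at 0, total 1912; add 214 to one value (staying below 239) to reach 2126.

8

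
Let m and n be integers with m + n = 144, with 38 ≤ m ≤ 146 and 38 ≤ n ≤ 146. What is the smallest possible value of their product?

mn = m(144 − m) is concave in m, so over [38, 106] it is minimized at an endpoint.
At the endpoint m = 38, n = 144 − 38 = 106, so mn = 38 × 106 = 4028.

4028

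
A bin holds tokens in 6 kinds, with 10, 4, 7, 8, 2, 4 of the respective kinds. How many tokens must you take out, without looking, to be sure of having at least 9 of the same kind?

34

In the worst case you take as many as possible of each kind without reaching 9: 8 + 4 + 7 + 8 + 2 + 4 = 33.
The next one must give 9 of some kind, so 33 + 1 = 34.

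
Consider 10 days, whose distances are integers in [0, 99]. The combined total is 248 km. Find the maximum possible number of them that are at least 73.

3

Suppose k of them are at least 73. Those contribute at least 73 each and the other 10 − k at least 0 each.
So the total is at least 73k + 0(10 − k) = 0 + 73k. This must be ≤ 248, giving k ≤ 3.
k = 3 is achieved by 3 values at 73 and 7 at 0, total 219; add 29 to one value (staying below 73) to reach 248.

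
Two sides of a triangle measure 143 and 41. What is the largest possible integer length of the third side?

183

The third side must be less than 143 + 41 = 184.
The largest integer below 184 is 183.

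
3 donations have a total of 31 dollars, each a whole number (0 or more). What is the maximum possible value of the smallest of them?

10

If every one of the 3 were at least 11, the total would be at least 3 × 11 = 33 > 31.
Equality holds with 2 values of 10 and 1 value of 11.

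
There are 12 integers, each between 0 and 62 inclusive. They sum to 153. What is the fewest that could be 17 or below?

If only k of them are at most 17, the other 12 − k are at least 18, so the total is at least (12 − k)·18 + k·0.
This is ≤ 153, so (12 − k)·18 + 0k ≤ 153, which gives k ≥ 4.
Exactly 4 works: 4 values at 0 and 8 at 18 total 144; raise one of the low values by 9 (still ≤ 17) to hit 153.

4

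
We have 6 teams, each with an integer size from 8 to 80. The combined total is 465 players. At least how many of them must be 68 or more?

Each value short of 68 is at most 67, costing at least 80 − 67 = 13 against the maximum total of 480.
We can afford to lose at most 480 − 465 = 15, so at most ⌊15/13⌋ = 1 fall short, and at least 5 are ≥ 68.
Exactly 5 works: 5 values at 80 and 1 at 67 total 467; lower one of the high values by 2 (still ≥ 68) to hit 465.

5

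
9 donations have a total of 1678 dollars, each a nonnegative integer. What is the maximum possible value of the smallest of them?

The 9 values sum to 1678, so their minimum is at most ⌊1678/9⌋ = 186.
Achievable: 5 of them at 186 and 4 at 187 total 1678.

186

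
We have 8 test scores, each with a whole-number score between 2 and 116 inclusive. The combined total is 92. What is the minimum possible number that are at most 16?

If only k of them are at most 16, the other 8 − k are at least 17, so the total is at least (8 − k)·17 + k·2.
This is ≤ 92, so (8 − k)·17 + 2k ≤ 92, which gives k ≥ 3.
Exactly 3 works: 3 values at 2 and 5 at 17 total 91; raise one of the low values by 1 (still ≤ 16) to hit 92.

3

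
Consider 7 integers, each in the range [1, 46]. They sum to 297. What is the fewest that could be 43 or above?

1

If only k of them are at least 43, the other 7 − k are at most 42, so the total is at most k·46 + (7 − k)·42.
This must reach 297, so k·46 + (7 − k)·42 ≥ 297, giving k ≥ 1.
Exactly 1 works: 1 value at 46 and 6 at 42 total 298; lower one of the high values by 1 (still ≥ 43) to hit 297.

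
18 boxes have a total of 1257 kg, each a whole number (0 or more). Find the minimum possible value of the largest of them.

If every one of the 18 were at most 69, the total would be at most 18 × 69 = 1242 < 1257.
Taking 3 copies of 69 and 15 copies of 70 gives exactly 1257, so 70 is attained.

70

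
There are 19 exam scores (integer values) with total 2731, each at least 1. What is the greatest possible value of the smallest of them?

The average is 2731/19 < 144, so some value is ≤ 143.
Achievable: 5 of them at 143 and 14 at 144 total 2731.

143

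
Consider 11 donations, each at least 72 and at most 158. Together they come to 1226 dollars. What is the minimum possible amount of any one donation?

To make one donation as small as possible, make the other 10 as large as possible.
The other 10 can take up 10 × 158 = 1580 ≥ 1226 − 72, so one donation can sit at its floor of 72.
Achievable: one at 72 and the other 10 totalling 1154, which fits since 10 × 72 ≤ 1154 ≤ 10 × 158.

72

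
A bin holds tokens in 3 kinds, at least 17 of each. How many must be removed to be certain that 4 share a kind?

In the worst case you draw 3 of each of the 3 kinds: 3 × 3 = 9.
One more forces 4 of some kind, so 9 + 1 = 10.

10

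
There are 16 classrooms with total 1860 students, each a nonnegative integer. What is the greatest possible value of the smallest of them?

If every one of the 16 were at least 117, the total would be at least 16 × 117 = 1872 > 1860.
Equality holds with 12 values of 116 and 4 values of 117.

116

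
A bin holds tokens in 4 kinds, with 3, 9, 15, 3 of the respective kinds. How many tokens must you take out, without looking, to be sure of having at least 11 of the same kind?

In the worst case you take as many as possible of each kind without reaching 11: 3 + 9 + 10 + 3 = 25.
The next one must give 11 of some kind, so 25 + 1 = 26.

26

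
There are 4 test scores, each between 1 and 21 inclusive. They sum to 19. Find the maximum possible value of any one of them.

To make one score as large as possible, make the other 3 as small as possible.
The other 3 contribute at least 3 × 1 = 3, leaving at most 19 − 3 = 16.
Since 16 ≤ 21, this is achievable: one at 16 and 3 at 1.

16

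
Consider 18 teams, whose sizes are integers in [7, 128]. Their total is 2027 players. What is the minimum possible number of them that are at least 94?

Each value short of 94 is at most 93, costing at least 128 − 93 = 35 against the maximum total of 2304.
We can afford to lose at most 2304 − 2027 = 277, so at most ⌊277/35⌋ = 7 fall short, and at least 11 are ≥ 94.
Exactly 11 works: 11 values at 128 and 7 at 93 total 2059; lower one of the high values by 32 (still ≥ 94) to hit 2027.

11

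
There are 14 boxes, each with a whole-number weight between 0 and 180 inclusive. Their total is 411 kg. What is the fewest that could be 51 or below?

Let j be the number exceeding 51. Then the total is ≥ 52·j + 0·(14 − j) = 0 + 52j.
So 52j ≤ 411 and j ≤ 7; hence at least 14 − 7 = 7 are ≤ 51.
Exactly 7 works: 7 values at 0 and 7 at 52 total 364; raise one of the low values by 47 (still ≤ 51) to hit 411.

7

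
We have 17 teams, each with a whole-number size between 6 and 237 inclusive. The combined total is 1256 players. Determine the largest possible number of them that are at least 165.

7

With k values at 165 or above and the rest at least 6, the sum is at least 102 + 159k.
Since the sum is 1256, we need 159k ≤ 1154, i.e. k ≤ 7.
k = 7 is achieved by 7 values at 165 and 10 at 6, total 1215; add 41 to one value (staying below 165) to reach 1256.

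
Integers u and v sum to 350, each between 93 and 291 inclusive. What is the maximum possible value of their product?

uv = u(350 − u) is maximized when u is as near 350/2 as the bounds allow.
Taking u = 175 and v = 175 (both in [93, 291]) gives uv = 30625.

30625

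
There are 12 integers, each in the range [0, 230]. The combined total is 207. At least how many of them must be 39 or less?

7

Let j be the number exceeding 39. Then the total is ≥ 40·j + 0·(12 − j) = 0 + 40j.
So 40j ≤ 207 and j ≤ 5; hence at least 12 − 5 = 7 are ≤ 39.
Exactly 7 works: 7 values at 0 and 5 at 40 total 200; raise one of the low values by 7 (still ≤ 39) to hit 207.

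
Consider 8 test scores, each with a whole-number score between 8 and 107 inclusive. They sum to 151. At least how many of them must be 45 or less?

If only k of them are at most 45, the other 8 − k are at least 46, so the total is at least (8 − k)·46 + k·8.
This is ≤ 151, so (8 − k)·46 + 8k ≤ 151, which gives k ≥ 6.
Exactly 6 works: 6 values at 8 and 2 at 46 total 140; raise one of the low values by 11 (still ≤ 45) to hit 151.

6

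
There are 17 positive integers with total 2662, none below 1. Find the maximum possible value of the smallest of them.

156

The 17 values sum to 2662, so their minimum is at most ⌊2662/17⌋ = 156.
Equality holds with 7 values of 156 and 10 values of 157.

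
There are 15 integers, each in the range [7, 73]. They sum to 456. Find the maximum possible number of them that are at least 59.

Suppose k of them are at least 59. Those contribute at least 59 each and the other 15 − k at least 7 each.
So the total is at least 59k + 7(15 − k) = 105 + 52k. This must be ≤ 456, giving k ≤ 6.
k = 6 is achieved by 6 values at 59 and 9 at 7, total 417; add 39 to one value (staying below 59) to reach 456.

6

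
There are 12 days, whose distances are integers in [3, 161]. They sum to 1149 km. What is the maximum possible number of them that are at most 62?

7

Each value at 62 or below falls at least 161 − 62 = 99 short of the ceiling 161.
The ceiling total is 12 × 161 = 1932, and we need 1149, so at most ⌊(1932 − 1149)/99⌋ = 7 can be that low.
k = 7 is achieved by 7 values at 62 and 5 at 161, total 1239; lower one of the 161's by 90 (still > 62) to reach 1149.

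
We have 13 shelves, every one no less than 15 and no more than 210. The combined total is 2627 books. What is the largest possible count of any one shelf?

210

Maximizing one value means minimizing the remaining 12.
The other 12 contribute at least 12 × 15 = 180, leaving at most 2627 − 180 = 2447.
But each shelf is capped at 210, so the maximum is 210.
Achievable: one at 210 and the other 12 totalling 2417, which fits since 12 × 15 ≤ 2417 ≤ 12 × 210.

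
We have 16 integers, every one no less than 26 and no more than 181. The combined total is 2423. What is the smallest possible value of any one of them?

To make one integer as small as possible, make the other 15 as large as possible.
The other 15 can take up 15 × 181 = 2715 ≥ 2423 − 26, so one integer can sit at its floor of 26.
Achievable: one at 26 and the other 15 totalling 2397, which fits since 15 × 26 ≤ 2397 ≤ 15 × 181.

26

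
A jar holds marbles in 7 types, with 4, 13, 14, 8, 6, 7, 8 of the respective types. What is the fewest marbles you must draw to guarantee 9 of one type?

In the worst case you take as many as possible of each type without reaching 9: 4 + 8 + 8 + 8 + 6 + 7 + 8 = 49.
The next one must give 9 of some type, so 49 + 1 = 50.

50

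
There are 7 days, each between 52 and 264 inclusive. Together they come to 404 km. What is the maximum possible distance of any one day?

Maximizing one value means minimizing the remaining 6.
The other 6 contribute at least 6 × 52 = 312, leaving at most 404 − 312 = 92.
Since 92 ≤ 264, this is achievable: one at 92 and 6 at 52.

92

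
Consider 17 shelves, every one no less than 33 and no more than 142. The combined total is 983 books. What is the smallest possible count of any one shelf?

Minimizing one value means maximizing the remaining 16.
The other 16 can take up 16 × 142 = 2272 ≥ 983 − 33, so one shelf can sit at its floor of 33.
Achievable: one at 33 and the other 16 totalling 950, which fits since 16 × 33 ≤ 950 ≤ 16 × 142.

33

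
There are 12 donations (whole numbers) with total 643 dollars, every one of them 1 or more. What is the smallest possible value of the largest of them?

Some value must be at least ⌈643/12⌉ = 54, since 12 × 53 = 636 < 643.
Achievable: 7 of them at 54 and 5 at 53 total 643.

54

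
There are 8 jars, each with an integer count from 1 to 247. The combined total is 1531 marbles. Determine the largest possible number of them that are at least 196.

7

With k values at 196 or above and the rest at least 1, the sum is at least 8 + 195k.
Since the sum is 1531, we need 195k ≤ 1523, i.e. k ≤ 7.
k = 7 is achieved by 7 values at 196 and 1 at 1, total 1373; add 158 to one value (staying below 196) to reach 1531.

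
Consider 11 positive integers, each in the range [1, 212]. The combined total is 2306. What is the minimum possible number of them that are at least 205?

8

Suppose at most 11 − j of them reach 205; then j values are ≤ 204 and the rest ≤ 212.
The total is then ≤ 204·j + 212·(11 − j) = 2332 − 8j. For this to be ≥ 2306 we need j ≤ 3, so at least 11 − 3 = 8 must reach 205.
Exactly 8 works: 8 values at 212 and 3 at 204 total 2308; lower one of the high values by 2 (still ≥ 205) to hit 2306.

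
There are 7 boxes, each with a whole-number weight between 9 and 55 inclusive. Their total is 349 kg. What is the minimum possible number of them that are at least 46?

4

If only k of them are at least 46, the other 7 − k are at most 45, so the total is at most k·55 + (7 − k)·45.
This must reach 349, so k·55 + (7 − k)·45 ≥ 349, giving k ≥ 4.
Exactly 4 works: 4 values at 55 and 3 at 45 total 355; lower one of the high values by 6 (still ≥ 46) to hit 349.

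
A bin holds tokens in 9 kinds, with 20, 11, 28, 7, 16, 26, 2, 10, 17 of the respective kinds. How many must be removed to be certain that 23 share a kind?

In the worst case you take as many as possible of each kind without reaching 23: 20 + 11 + 22 + 7 + 16 + 22 + 2 + 10 + 17 = 127.
The next one must give 23 of some kind, so 127 + 1 = 128.

128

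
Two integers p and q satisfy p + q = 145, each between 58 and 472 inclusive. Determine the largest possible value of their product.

For a fixed sum, the product pq is largest when p and q are as close as possible.
Taking p = 72 and q = 73 (both in [58, 472]) gives pq = 5256.

5256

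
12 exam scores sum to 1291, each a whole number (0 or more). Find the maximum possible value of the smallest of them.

107

The average is 1291/12 < 108, so some value is ≤ 107.
Taking 5 copies of 107 and 7 copies of 108 gives exactly 1291, so 107 is attained.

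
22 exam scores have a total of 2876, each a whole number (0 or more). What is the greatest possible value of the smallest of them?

130

If every one of the 22 were at least 131, the total would be at least 22 × 131 = 2882 > 2876.
Taking 6 copies of 130 and 16 copies of 131 gives exactly 2876, so 130 is attained.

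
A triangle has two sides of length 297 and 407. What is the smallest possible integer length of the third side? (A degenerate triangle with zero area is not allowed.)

111

The third side must exceed |297 − 407| = 110.
The smallest integer above 110 is 111.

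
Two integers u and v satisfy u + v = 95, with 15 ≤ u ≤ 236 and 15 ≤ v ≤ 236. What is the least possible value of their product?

uv = u(95 − u) is concave in u, so over [15, 80] it is minimized at an endpoint.
The extreme feasible split is u = 15, v = 80, giving uv = 1200.

1200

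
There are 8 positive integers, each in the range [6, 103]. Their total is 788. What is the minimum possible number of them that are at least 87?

6

Each value short of 87 is at most 86, costing at least 103 − 86 = 17 against the maximum total of 824.
We can afford to lose at most 824 − 788 = 36, so at most ⌊36/17⌋ = 2 fall short, and at least 6 are ≥ 87.
Exactly 6 works: 6 values at 103 and 2 at 86 total 790; lower one of the high values by 2 (still ≥ 87) to hit 788.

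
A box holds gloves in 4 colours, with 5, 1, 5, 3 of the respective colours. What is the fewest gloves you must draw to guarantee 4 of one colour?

In the worst case you take as many as possible of each colour without reaching 4: 3 + 1 + 3 + 3 = 10.
The next one must give 4 of some colour, so 10 + 1 = 11.

11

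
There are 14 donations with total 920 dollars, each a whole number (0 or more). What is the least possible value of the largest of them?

Some value must be at least ⌈920/14⌉ = 66, since 14 × 65 = 910 < 920.
Achievable: 10 of them at 66 and 4 at 65 total 920.

66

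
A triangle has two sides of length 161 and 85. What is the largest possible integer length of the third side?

245

The third side must be less than 161 + 85 = 246.
The largest integer below 246 is 245.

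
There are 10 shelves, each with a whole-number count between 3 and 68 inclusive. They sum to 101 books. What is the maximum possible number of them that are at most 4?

Suppose k of them are at most 4. Those contribute at most 4 each and the rest at most 68 each.
So the total is at most 4k + 68(10 − k) = 680 − 64k. This must still be ≥ 101, so k ≤ 9.
k = 9 is achieved by 9 values at 4 and 1 at 68, total 104; lower one of the 68's by 3 (still > 4) to reach 101.

9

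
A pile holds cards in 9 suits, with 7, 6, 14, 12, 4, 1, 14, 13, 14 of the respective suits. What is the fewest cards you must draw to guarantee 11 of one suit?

In the worst case you take as many as possible of each suit without reaching 11: 7 + 6 + 10 + 10 + 4 + 1 + 10 + 10 + 10 = 68.
The next one must give 11 of some suit, so 68 + 1 = 69.

69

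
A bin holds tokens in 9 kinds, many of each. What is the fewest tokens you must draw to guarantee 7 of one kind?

55

In the worst case you draw 6 of each of the 9 kinds: 9 × 6 = 54.
One more forces 7 of some kind, so 54 + 1 = 55.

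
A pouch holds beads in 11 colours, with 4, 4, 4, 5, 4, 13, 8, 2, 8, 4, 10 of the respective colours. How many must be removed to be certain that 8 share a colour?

56

In the worst case you take as many as possible of each colour without reaching 8: 4 + 4 + 4 + 5 + 4 + 7 + 7 + 2 + 7 + 4 + 7 = 55.
The next one must give 8 of some colour, so 55 + 1 = 56.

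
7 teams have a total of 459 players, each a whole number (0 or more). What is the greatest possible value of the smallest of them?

65

The 7 values sum to 459, so their minimum is at most ⌊459/7⌋ = 65.
Achievable: 3 of them at 65 and 4 at 66 total 459.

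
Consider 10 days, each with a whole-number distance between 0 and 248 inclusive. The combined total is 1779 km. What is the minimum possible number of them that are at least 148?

Each value short of 148 is at most 147, costing at least 248 − 147 = 101 against the maximum total of 2480.
We can afford to lose at most 2480 − 1779 = 701, so at most ⌊701/101⌋ = 6 fall short, and at least 4 are ≥ 148.
Exactly 4 works: 4 values at 248 and 6 at 147 total 1874; lower one of the high values by 95 (still ≥ 148) to hit 1779.

4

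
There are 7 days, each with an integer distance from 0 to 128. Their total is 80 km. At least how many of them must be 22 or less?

4

If only k of them are at most 22, the other 7 − k are at least 23, so the total is at least (7 − k)·23 + k·0.
This is ≤ 80, so (7 − k)·23 + 0k ≤ 80, which gives k ≥ 4.
Exactly 4 works: 4 values at 0 and 3 at 23 total 69; raise one of the low values by 11 (still ≤ 22) to hit 80.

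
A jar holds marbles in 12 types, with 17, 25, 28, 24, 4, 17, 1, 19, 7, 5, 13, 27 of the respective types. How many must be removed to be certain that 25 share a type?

180

In the worst case you take as many as possible of each type without reaching 25: 17 + 24 + 24 + 24 + 4 + 17 + 1 + 19 + 7 + 5 + 13 + 24 = 179.
The next one must give 25 of some type, so 179 + 1 = 180.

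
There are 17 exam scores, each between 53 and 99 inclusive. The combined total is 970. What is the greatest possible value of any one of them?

99

To make one score as large as possible, make the other 16 as small as possible.
The other 16 contribute at least 16 × 53 = 848, leaving at most 970 − 848 = 122.
But each score is capped at 99, so the maximum is 99.
Achievable: one at 99 and the other 16 totalling 871, which fits since 16 × 53 ≤ 871 ≤ 16 × 99.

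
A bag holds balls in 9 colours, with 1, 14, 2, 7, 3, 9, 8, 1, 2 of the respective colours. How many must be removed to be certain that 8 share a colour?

38

In the worst case you take as many as possible of each colour without reaching 8: 1 + 7 + 2 + 7 + 3 + 7 + 7 + 1 + 2 = 37.
The next one must give 8 of some colour, so 37 + 1 = 38.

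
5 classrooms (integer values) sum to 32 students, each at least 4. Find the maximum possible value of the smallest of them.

6

If every one of the 5 were at least 7, the total would be at least 5 × 7 = 35 > 32.
Achievable: 3 of them at 6 and 2 at 7 total 32.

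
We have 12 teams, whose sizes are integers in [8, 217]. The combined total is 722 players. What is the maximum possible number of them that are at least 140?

4

If k of the values are ≥ 140, the total is ≥ 140k + 8(12 − k).
Setting 140k + 8(12 − k) ≤ 722 gives 132k ≤ 626, so k ≤ 4.
k = 4 is achieved by 4 values at 140 and 8 at 8, total 624; add 98 to one value (staying below 140) to reach 722.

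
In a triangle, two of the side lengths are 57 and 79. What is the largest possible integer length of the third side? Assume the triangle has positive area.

135

The third side must be less than 57 + 79 = 136.
The largest integer below 136 is 135.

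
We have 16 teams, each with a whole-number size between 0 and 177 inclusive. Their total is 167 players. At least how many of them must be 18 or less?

Each value above 18 is at least 19, contributing at least 19 − 0 = 19 above the floor 0.
The sum exceeds the floor total 0 by 167, so at most ⌊167/19⌋ = 8 exceed 18, and at least 8 are ≤ 18.
Exactly 8 works: 8 values at 0 and 8 at 19 total 152; raise one of the low values by 15 (still ≤ 18) to hit 167.

8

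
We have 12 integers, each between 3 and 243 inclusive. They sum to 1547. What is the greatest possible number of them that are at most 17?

6

Each value at 17 or below falls at least 243 − 17 = 226 short of the ceiling 243.
The ceiling total is 12 × 243 = 2916, and we need 1547, so at most ⌊(2916 − 1547)/226⌋ = 6 can be that low.
k = 6 is achieved by 6 values at 17 and 6 at 243, total 1560; lower one of the 243's by 13 (still > 17) to reach 1547.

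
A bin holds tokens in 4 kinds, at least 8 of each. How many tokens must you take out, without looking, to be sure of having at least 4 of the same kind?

In the worst case you draw 3 of each of the 4 kinds: 4 × 3 = 12.
One more forces 4 of some kind, so 12 + 1 = 13.

13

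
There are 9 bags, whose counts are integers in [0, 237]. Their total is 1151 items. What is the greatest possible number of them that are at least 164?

Suppose k of them are at least 164. Those contribute at least 164 each and the other 9 − k at least 0 each.
So the total is at least 164k + 0(9 − k) = 0 + 164k. This must be ≤ 1151, giving k ≤ 7.
k = 7 is achieved by 7 values at 164 and 2 at 0, total 1148; add 3 to one value (staying below 164) to reach 1151.

7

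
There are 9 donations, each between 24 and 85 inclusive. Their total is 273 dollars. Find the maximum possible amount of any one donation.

81

Maximizing one value means minimizing the remaining 8.
The other 8 contribute at least 8 × 24 = 192, leaving at most 273 − 192 = 81.
Since 81 ≤ 85, this is achievable: one at 81 and 8 at 24.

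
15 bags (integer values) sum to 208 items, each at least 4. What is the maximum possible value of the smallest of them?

The average is 208/15 < 14, so some value is ≤ 13.
Achievable: 2 of them at 13 and 13 at 14 total 208.

13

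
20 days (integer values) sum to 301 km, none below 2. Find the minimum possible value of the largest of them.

If every one of the 20 were at most 15, the total would be at most 20 × 15 = 300 < 301.
Taking 19 copies of 15 and 1 copy of 16 gives exactly 301, so 16 is attained.

16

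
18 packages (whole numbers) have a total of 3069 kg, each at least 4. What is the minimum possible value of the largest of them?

171

Some value must be at least ⌈3069/18⌉ = 171, since 18 × 170 = 3060 < 3069.
Equality holds with 9 values of 171 and 9 values of 170.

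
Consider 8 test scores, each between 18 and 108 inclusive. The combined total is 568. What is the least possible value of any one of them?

18

To make one score as small as possible, make the other 7 as large as possible.
The other 7 can take up 7 × 108 = 756 ≥ 568 − 18, so one score can sit at its floor of 18.
Achievable: one at 18 and the other 7 totalling 550, which fits since 7 × 18 ≤ 550 ≤ 7 × 108.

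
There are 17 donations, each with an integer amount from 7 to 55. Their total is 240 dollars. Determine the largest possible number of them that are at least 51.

2

If k of the values are ≥ 51, the total is ≥ 51k + 7(17 − k).
Setting 51k + 7(17 − k) ≤ 240 gives 44k ≤ 121, so k ≤ 2.
k = 2 is achieved by 2 values at 51 and 15 at 7, total 207; add 33 to one value (staying below 51) to reach 240.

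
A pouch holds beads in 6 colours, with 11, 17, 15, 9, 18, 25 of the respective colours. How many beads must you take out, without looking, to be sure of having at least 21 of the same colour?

In the worst case you take as many as possible of each colour without reaching 21: 11 + 17 + 15 + 9 + 18 + 20 = 90.
The next one must give 21 of some colour, so 90 + 1 = 91.

91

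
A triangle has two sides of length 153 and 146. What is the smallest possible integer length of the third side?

The third side must exceed |153 − 146| = 7.
The smallest integer above 7 is 8.

8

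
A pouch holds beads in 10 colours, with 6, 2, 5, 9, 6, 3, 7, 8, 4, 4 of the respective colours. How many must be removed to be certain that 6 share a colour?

In the worst case you take as many as possible of each colour without reaching 6: 5 + 2 + 5 + 5 + 5 + 3 + 5 + 5 + 4 + 4 = 43.
The next one must give 6 of some colour, so 43 + 1 = 44.

44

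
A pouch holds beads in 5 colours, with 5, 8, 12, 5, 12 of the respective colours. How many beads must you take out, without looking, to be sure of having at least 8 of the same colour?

In the worst case you take as many as possible of each colour without reaching 8: 5 + 7 + 7 + 5 + 7 = 31.
The next one must give 8 of some colour, so 31 + 1 = 32.

32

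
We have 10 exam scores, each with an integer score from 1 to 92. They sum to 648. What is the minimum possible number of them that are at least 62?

2

Suppose at most 10 − j of them reach 62; then j values are ≤ 61 and the rest ≤ 92.
The total is then ≤ 61·j + 92·(10 − j) = 920 − 31j. For this to be ≥ 648 we need j ≤ 8, so at least 10 − 8 = 2 must reach 62.
Exactly 2 works: 2 values at 92 and 8 at 61 total 672; lower one of the high values by 24 (still ≥ 62) to hit 648.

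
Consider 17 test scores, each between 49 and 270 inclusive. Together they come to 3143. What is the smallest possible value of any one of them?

49

To make one score as small as possible, make the other 16 as large as possible.
The other 16 can take up 16 × 270 = 4320 ≥ 3143 − 49, so one score can sit at its floor of 49.
Achievable: one at 49 and the other 16 totalling 3094, which fits since 16 × 49 ≤ 3094 ≤ 16 × 270.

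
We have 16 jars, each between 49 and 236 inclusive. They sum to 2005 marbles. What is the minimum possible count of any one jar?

49

Minimizing one value means maximizing the remaining 15.
The other 15 can take up 15 × 236 = 3540 ≥ 2005 − 49, so one jar can sit at its floor of 49.
Achievable: one at 49 and the other 15 totalling 1956, which fits since 15 × 49 ≤ 1956 ≤ 15 × 236.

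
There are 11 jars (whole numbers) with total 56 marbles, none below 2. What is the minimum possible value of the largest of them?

Some value must be at least ⌈56/11⌉ = 6, since 11 × 5 = 55 < 56.
Equality holds with 1 value of 6 and 10 values of 5.

6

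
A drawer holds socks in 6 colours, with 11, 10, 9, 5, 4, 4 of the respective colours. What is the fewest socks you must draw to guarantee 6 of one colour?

In the worst case you take as many as possible of each colour without reaching 6: 5 + 5 + 5 + 5 + 4 + 4 = 28.
The next one must give 6 of some colour, so 28 + 1 = 29.

29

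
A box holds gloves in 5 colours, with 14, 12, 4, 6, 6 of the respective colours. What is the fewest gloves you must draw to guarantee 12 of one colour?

In the worst case you take as many as possible of each colour without reaching 12: 11 + 11 + 4 + 6 + 6 = 38.
The next one must give 12 of some colour, so 38 + 1 = 39.

39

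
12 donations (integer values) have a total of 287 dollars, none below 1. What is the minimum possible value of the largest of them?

24

If every one of the 12 were at most 23, the total would be at most 12 × 23 = 276 < 287.
Achievable: 11 of them at 24 and 1 at 23 total 287.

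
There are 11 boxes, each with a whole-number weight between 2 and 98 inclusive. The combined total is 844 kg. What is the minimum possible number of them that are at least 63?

5

If only k of them are at least 63, the other 11 − k are at most 62, so the total is at most k·98 + (11 − k)·62.
This must reach 844, so k·98 + (11 − k)·62 ≥ 844, giving k ≥ 5.
Exactly 5 works: 5 values at 98 and 6 at 62 total 862; lower one of the high values by 18 (still ≥ 63) to hit 844.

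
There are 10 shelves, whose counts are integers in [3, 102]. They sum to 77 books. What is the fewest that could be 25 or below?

8

If only k of them are at most 25, the other 10 − k are at least 26, so the total is at least (10 − k)·26 + k·3.
This is ≤ 77, so (10 − k)·26 + 3k ≤ 77, which gives k ≥ 8.
Exactly 8 works: 8 values at 3 and 2 at 26 total 76; raise one of the low values by 1 (still ≤ 25) to hit 77.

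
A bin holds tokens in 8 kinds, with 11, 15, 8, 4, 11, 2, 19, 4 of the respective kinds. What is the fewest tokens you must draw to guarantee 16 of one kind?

71

In the worst case you take as many as possible of each kind without reaching 16: 11 + 15 + 8 + 4 + 11 + 2 + 15 + 4 = 70.
The next one must give 16 of some kind, so 70 + 1 = 71.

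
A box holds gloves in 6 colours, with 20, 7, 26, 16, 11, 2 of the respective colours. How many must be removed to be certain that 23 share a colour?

In the worst case you take as many as possible of each colour without reaching 23: 20 + 7 + 22 + 16 + 11 + 2 = 78.
The next one must give 23 of some colour, so 78 + 1 = 79.

79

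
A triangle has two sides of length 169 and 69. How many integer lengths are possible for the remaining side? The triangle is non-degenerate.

137

The triangle inequality gives |169 − 69| < c < 169 + 69, i.e. 100 < c < 238.
So c can be any integer from 101 to 237: 137 values.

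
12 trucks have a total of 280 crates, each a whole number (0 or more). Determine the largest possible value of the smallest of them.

The average is 280/12 < 24, so some value is ≤ 23.
Equality holds with 8 values of 23 and 4 values of 24.

23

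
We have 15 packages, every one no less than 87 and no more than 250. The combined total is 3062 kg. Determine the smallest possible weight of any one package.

Minimizing one value means maximizing the remaining 14.
The other 14 can take up 14 × 250 = 3500 ≥ 3062 − 87, so one package can sit at its floor of 87.
Achievable: one at 87 and the other 14 totalling 2975, which fits since 14 × 87 ≤ 2975 ≤ 14 × 250.

87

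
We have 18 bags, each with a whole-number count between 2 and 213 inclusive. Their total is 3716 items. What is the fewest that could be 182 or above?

15

Suppose at most 18 − j of them reach 182; then j values are ≤ 181 and the rest ≤ 213.
The total is then ≤ 181·j + 213·(18 − j) = 3834 − 32j. For this to be ≥ 3716 we need j ≤ 3, so at least 18 − 3 = 15 must reach 182.
Exactly 15 works: 15 values at 213 and 3 at 181 total 3738; lower one of the high values by 22 (still ≥ 182) to hit 3716.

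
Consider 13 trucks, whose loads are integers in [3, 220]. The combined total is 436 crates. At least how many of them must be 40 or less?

3

Each value above 40 is at least 41, contributing at least 41 − 3 = 38 above the floor 3.
The sum exceeds the floor total 39 by 397, so at most ⌊397/38⌋ = 10 exceed 40, and at least 3 are ≤ 40.
Exactly 3 works: 3 values at 3 and 10 at 41 total 419; raise one of the low values by 17 (still ≤ 40) to hit 436.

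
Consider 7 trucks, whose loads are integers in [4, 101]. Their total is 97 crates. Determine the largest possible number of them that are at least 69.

1

With k values at 69 or above and the rest at least 4, the sum is at least 28 + 65k.
Since the sum is 97, we need 65k ≤ 69, i.e. k ≤ 1.
k = 1 is achieved by 1 value at 69 and 6 at 4, total 93; add 4 to one value (staying below 69) to reach 97.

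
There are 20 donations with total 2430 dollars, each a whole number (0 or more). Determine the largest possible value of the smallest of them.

121

If every one of the 20 were at least 122, the total would be at least 20 × 122 = 2440 > 2430.
Taking 10 copies of 121 and 10 copies of 122 gives exactly 2430, so 121 is attained.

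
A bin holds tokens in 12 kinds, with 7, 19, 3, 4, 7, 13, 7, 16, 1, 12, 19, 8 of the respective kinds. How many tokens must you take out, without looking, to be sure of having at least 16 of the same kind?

108

In the worst case you take as many as possible of each kind without reaching 16: 7 + 15 + 3 + 4 + 7 + 13 + 7 + 15 + 1 + 12 + 15 + 8 = 107.
The next one must give 16 of some kind, so 107 + 1 = 108.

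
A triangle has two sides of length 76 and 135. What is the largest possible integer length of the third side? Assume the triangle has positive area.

The third side must be less than 76 + 135 = 211.
The largest integer below 211 is 210.

210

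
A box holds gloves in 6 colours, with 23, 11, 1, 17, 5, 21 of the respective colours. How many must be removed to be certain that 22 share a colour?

77

In the worst case you take as many as possible of each colour without reaching 22: 21 + 11 + 1 + 17 + 5 + 21 = 76.
The next one must give 22 of some colour, so 76 + 1 = 77.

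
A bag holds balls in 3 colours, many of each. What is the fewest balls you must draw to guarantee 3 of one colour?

7

You could draw 2 of every colour without reaching 3 of any — 6 in all.
One more forces 3 of some colour, so 6 + 1 = 7.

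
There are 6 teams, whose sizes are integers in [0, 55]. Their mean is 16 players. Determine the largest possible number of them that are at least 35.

The total is 6 × 16 = 96.
If k of the values are ≥ 35, the total is ≥ 35k + 0(6 − k).
Setting 35k + 0(6 − k) ≤ 96 gives 35k ≤ 96, so k ≤ 2.
k = 2 is achieved by 2 values at 35 and 4 at 0, total 70; add 26 to one value (staying below 35) to reach 96.

2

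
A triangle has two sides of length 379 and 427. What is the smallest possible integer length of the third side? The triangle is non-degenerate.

49

The third side must exceed |379 − 427| = 48.
The smallest integer above 48 is 49.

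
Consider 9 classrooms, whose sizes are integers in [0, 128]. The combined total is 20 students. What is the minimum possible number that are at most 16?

8

Let j be the number exceeding 16. Then the total is ≥ 17·j + 0·(9 − j) = 0 + 17j.
So 17j ≤ 20 and j ≤ 1; hence at least 9 − 1 = 8 are ≤ 16.
Exactly 8 works: 8 values at 0 and 1 at 17 total 17; raise one of the low values by 3 (still ≤ 16) to hit 20.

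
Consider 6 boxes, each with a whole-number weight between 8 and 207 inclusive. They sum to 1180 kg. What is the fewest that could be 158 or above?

If only k of them are at least 158, the other 6 − k are at most 157, so the total is at most k·207 + (6 − k)·157.
This must reach 1180, so k·207 + (6 − k)·157 ≥ 1180, giving k ≥ 5.
Exactly 5 works: 5 values at 207 and 1 at 157 total 1192; lower one of the high values by 12 (still ≥ 158) to hit 1180.

5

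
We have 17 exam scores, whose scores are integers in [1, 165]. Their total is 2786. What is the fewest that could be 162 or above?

13

If only k of them are at least 162, the other 17 − k are at most 161, so the total is at most k·165 + (17 − k)·161.
This must reach 2786, so k·165 + (17 − k)·161 ≥ 2786, giving k ≥ 13.
Exactly 13 works: 13 values at 165 and 4 at 161 total 2789; lower one of the high values by 3 (still ≥ 162) to hit 2786.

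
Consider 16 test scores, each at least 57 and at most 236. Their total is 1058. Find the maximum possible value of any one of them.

203

To make one score as large as possible, make the other 15 as small as possible.
The other 15 contribute at least 15 × 57 = 855, leaving at most 1058 − 855 = 203.
Since 203 ≤ 236, this is achievable: one at 203 and 15 at 57.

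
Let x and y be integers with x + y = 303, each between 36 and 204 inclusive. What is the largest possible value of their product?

22952

For a fixed sum, the product xy is largest when x and y are as close as possible.
Taking x = 151 and y = 152 (both in [36, 204]) gives xy = 22952.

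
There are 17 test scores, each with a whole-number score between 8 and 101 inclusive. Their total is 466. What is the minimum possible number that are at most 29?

If only k of them are at most 29, the other 17 − k are at least 30, so the total is at least (17 − k)·30 + k·8.
This is ≤ 466, so (17 − k)·30 + 8k ≤ 466, which gives k ≥ 2.
Exactly 2 works: 2 values at 8 and 15 at 30 total 466.

2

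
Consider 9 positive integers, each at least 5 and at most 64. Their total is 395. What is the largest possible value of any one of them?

Maximizing one value means minimizing the remaining 8.
The other 8 contribute at least 8 × 5 = 40, leaving at most 395 − 40 = 355.
But each integer is capped at 64, so the maximum is 64.
Achievable: one at 64 and the other 8 totalling 331, which fits since 8 × 5 ≤ 331 ≤ 8 × 64.

64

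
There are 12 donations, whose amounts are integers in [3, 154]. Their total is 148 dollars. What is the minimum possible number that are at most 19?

If only k of them are at most 19, the other 12 − k are at least 20, so the total is at least (12 − k)·20 + k·3.
This is ≤ 148, so (12 − k)·20 + 3k ≤ 148, which gives k ≥ 6.
Exactly 6 works: 6 values at 3 and 6 at 20 total 138; raise one of the low values by 10 (still ≤ 19) to hit 148.

6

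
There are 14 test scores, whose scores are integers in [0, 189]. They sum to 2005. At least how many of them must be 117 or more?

6

Suppose at most 14 − j of them reach 117; then j values are ≤ 116 and the rest ≤ 189.
The total is then ≤ 116·j + 189·(14 − j) = 2646 − 73j. For this to be ≥ 2005 we need j ≤ 8, so at least 14 − 8 = 6 must reach 117.
Exactly 6 works: 6 values at 189 and 8 at 116 total 2062; lower one of the high values by 57 (still ≥ 117) to hit 2005.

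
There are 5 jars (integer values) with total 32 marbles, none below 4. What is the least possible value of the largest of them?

7

If every one of the 5 were at most 6, the total would be at most 5 × 6 = 30 < 32.
Achievable: 2 of them at 7 and 3 at 6 total 32.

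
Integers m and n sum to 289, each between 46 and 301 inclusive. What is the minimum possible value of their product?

mn = m(289 − m) is concave in m, so over [46, 243] it is minimized at an endpoint.
At the endpoint m = 46, n = 289 − 46 = 243, so mn = 46 × 243 = 11178.

11178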